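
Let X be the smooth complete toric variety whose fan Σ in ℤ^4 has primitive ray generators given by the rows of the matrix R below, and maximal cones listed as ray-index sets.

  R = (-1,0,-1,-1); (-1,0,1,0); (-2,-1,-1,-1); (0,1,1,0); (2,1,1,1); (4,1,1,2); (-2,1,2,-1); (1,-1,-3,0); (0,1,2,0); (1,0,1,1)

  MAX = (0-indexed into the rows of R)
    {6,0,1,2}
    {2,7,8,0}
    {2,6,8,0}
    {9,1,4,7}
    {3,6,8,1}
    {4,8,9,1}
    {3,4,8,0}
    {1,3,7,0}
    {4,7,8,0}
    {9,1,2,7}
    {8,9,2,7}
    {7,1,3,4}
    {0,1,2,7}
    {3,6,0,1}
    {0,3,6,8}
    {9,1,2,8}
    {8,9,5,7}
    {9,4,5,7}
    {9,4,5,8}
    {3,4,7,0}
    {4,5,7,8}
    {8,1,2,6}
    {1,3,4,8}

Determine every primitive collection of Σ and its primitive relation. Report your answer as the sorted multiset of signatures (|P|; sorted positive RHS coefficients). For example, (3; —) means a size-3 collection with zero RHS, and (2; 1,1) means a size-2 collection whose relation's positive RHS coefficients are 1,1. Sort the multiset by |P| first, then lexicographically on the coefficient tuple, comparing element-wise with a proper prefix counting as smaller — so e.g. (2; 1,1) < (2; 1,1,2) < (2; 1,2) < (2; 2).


The 17 primitive collections of Σ (r=10, n=4):

  • {0,9}:  v_{0} + v_{9} = 0  ⟹  sig = (2; —)
  • {2,4}:  v_{2} + v_{4} = 0  ⟹  sig = (2; —)
  • {6,7}:  v_{6} + v_{7} = v_{0}  ⟹  sig = (2; 1)
  • {1,5}:  v_{1} + v_{5} = v_{4} + v_{9}  ⟹  sig = (2; 1,1)
  • {2,3}:  v_{2} + v_{3} = v_{0} + v_{1}  ⟹  sig = (2; 1,1)
  • {3,9}:  v_{3} + v_{9} = v_{1} + v_{4}  ⟹  sig = (2; 1,1)
  • {4,6}:  v_{4} + v_{6} = v_{3} + v_{8}  ⟹  sig = (2; 1,1)
  • {5,6}:  v_{5} + v_{6} = v_{4} + v_{8}  ⟹  sig = (2; 1,1)
  • {6,9}:  v_{6} + v_{9} = v_{1} + v_{8}  ⟹  sig = (2; 1,1)
  • {0,5}:  v_{0} + v_{5} = v_{4} + v_{7} + v_{8}  ⟹  sig = (2; 1,1,1)
  • {2,5}:  v_{2} + v_{5} = v_{7} + v_{8} + v_{9}  ⟹  sig = (2; 1,1,1)
  • {3,5}:  v_{3} + v_{5} = 2·v_{4}  ⟹  sig = (2; 2)
  • {1,7,8}:  v_{1} + v_{7} + v_{8} = 0  ⟹  sig = (3; —)
  • {0,1,4}:  v_{0} + v_{1} + v_{4} = v_{3}  ⟹  sig = (3; 1)
  • {0,1,8}:  v_{0} + v_{1} + v_{8} = v_{6}  ⟹  sig = (3; 1)
  • {3,7,8}:  v_{3} + v_{7} + v_{8} = v_{0} + v_{4}  ⟹  sig = (3; 1,1)
  • {4,7,8,9}:  v_{4} + v_{7} + v_{8} + v_{9} = v_{5}  ⟹  sig = (4; 1)

so the primitive-relation signature multiset is
{ (2; —) ×2,  (2; 1),  (2; 1,1) ×6,  (2; 1,1,1) ×2,  (2; 2),  (3; —),  (3; 1) ×2,  (3; 1,1),  (4; 1) }


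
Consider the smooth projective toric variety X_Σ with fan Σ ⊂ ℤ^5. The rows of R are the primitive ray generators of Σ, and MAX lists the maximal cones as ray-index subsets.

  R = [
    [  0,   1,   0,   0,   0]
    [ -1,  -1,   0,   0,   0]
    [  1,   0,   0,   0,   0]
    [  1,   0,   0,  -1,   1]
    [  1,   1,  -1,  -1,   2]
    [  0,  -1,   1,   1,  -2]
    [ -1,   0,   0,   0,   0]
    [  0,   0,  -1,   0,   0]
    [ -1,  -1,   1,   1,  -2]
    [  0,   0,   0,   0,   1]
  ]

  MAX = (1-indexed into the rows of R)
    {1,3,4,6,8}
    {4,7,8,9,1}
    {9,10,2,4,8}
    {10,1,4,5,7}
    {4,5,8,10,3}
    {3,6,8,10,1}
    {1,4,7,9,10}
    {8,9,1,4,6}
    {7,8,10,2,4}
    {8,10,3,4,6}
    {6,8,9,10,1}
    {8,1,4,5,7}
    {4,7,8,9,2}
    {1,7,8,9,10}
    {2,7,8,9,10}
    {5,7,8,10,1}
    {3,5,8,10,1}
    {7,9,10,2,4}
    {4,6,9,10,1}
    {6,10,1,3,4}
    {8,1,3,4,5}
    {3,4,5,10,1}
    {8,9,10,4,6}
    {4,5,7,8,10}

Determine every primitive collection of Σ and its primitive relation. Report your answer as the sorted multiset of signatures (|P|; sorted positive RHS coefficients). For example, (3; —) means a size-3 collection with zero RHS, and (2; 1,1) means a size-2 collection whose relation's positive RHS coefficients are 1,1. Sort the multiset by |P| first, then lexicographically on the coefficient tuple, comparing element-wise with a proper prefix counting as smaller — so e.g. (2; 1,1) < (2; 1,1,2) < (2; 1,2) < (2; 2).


11 collections generate NE(X_Σ); each relation:

  {3,7}:  v_{3} + v_{7} = 0  ⇒ sig = (2; —)
  {5,9}:  v_{5} + v_{9} = 0  ⇒ sig = (2; —)
  {1,2}:  v_{1} + v_{2} = v_{7}  ⇒ sig = (2; 1)
  {3,9}:  v_{3} + v_{9} = v_{6}  ⇒ sig = (2; 1)
  {5,6}:  v_{5} + v_{6} = v_{3}  ⇒ sig = (2; 1)
  {6,7}:  v_{6} + v_{7} = v_{9}  ⇒ sig = (2; 1)
  {2,3}:  v_{2} + v_{3} = v_{4} + v_{8} + v_{9} + v_{10}  ⇒ sig = (2; 1,1,1,1)
  {2,5}:  v_{2} + v_{5} = v_{4} + v_{7} + v_{8} + v_{10}  ⇒ sig = (2; 1,1,1,1)
  {2,6}:  v_{2} + v_{6} = v_{4} + v_{8} + 2·v_{9} + v_{10}  ⇒ sig = (2; 1,1,1,2)
  {1,4,8,10}:  v_{1} + v_{4} + v_{8} + v_{10} = v_{5}  ⇒ sig = (4; 1)
  {4,7,8,9,10}:  v_{4} + v_{7} + v_{8} + v_{9} + v_{10} = v_{2}  ⇒ sig = (5; 1)

Signatures (|P|; sorted positive RHS coefficients), sorted:
    |P|=2: 9 collections, coeffs (), (), (1), (1), (1), (1), (1,1,1,1), (1,1,1,1), (1,1,1,2)
    |P|=4: 1 collection, coeffs (1)
    |P|=5: 1 collection, coeffs (1)


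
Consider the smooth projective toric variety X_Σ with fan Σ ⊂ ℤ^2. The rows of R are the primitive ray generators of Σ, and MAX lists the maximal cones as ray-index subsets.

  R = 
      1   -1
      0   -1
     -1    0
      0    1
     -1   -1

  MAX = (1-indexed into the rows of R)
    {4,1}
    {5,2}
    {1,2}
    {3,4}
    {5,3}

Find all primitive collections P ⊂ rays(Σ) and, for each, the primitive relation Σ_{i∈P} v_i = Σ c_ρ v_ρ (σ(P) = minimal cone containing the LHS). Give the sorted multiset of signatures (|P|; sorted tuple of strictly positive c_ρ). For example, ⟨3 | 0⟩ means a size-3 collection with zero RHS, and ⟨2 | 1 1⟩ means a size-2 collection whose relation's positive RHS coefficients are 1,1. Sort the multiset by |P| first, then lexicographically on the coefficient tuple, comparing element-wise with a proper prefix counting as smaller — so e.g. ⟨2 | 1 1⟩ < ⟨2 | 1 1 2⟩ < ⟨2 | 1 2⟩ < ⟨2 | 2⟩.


5 collections generate NE(X_Σ); each relation:

  • {2,4}:  v_{2} + v_{4} = 0  ⇒ sig = ⟨2 | 0⟩
  • {1,3}:  v_{1} + v_{3} = v_{2}  ⇒ sig = ⟨2 | 1⟩
  • {2,3}:  v_{2} + v_{3} = v_{5}  ⇒ sig = ⟨2 | 1⟩
  • {4,5}:  v_{4} + v_{5} = v_{3}  ⇒ sig = ⟨2 | 1⟩
  • {1,5}:  v_{1} + v_{5} = 2·v_{2}  ⇒ sig = ⟨2 | 2⟩

Hence PRS(X_Σ) =
{ ⟨2 | 0⟩,  ⟨2 | 1⟩ ×3,  ⟨2 | 2⟩ }


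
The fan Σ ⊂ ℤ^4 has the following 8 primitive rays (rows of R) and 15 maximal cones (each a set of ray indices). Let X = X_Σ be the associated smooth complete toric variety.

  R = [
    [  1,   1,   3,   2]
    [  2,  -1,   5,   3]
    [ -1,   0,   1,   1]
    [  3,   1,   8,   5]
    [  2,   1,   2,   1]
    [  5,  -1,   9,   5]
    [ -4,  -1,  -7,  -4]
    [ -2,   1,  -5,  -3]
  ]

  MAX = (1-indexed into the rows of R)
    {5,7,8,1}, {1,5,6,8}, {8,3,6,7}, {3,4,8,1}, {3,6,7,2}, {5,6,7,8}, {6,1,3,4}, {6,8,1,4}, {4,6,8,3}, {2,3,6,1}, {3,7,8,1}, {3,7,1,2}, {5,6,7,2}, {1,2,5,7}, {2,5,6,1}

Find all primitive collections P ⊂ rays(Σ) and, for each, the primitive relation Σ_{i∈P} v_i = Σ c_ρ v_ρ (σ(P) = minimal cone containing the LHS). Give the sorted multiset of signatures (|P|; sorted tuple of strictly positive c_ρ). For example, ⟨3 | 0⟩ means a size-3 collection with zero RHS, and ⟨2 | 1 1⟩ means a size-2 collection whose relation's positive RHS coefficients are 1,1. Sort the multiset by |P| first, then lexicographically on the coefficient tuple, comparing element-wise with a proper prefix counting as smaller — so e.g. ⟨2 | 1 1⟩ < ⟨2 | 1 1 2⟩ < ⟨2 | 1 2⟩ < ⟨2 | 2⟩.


|primitive collections| = 7. Relations:

  • {2,8}:  v_{2} + v_{8} = 0  →  sig = ⟨2 | 0⟩
  • {3,5}:  v_{3} + v_{5} = v_{1}  →  sig = ⟨2 | 1⟩
  • {4,7}:  v_{4} + v_{7} = v_{3}  →  sig = ⟨2 | 1⟩
  • {2,4}:  v_{2} + v_{4} = v_{1} + v_{3} + v_{6}  →  sig = ⟨2 | 1 1 1⟩
  • {4,5}:  v_{4} + v_{5} = 2·v_{1} + v_{6} + v_{8}  →  sig = ⟨2 | 1 1 2⟩
  • {1,6,7}:  v_{1} + v_{6} + v_{7} = v_{2}  →  sig = ⟨3 | 1⟩
  • {1,3,6,8}:  v_{1} + v_{3} + v_{6} + v_{8} = v_{4}  →  sig = ⟨4 | 1⟩

so the primitive-relation signature multiset is
{ ⟨2 | 0⟩,  ⟨2 | 1⟩ ×2,  ⟨2 | 1 1 1⟩,  ⟨2 | 1 1 2⟩,  ⟨3 | 1⟩,  ⟨4 | 1⟩ }


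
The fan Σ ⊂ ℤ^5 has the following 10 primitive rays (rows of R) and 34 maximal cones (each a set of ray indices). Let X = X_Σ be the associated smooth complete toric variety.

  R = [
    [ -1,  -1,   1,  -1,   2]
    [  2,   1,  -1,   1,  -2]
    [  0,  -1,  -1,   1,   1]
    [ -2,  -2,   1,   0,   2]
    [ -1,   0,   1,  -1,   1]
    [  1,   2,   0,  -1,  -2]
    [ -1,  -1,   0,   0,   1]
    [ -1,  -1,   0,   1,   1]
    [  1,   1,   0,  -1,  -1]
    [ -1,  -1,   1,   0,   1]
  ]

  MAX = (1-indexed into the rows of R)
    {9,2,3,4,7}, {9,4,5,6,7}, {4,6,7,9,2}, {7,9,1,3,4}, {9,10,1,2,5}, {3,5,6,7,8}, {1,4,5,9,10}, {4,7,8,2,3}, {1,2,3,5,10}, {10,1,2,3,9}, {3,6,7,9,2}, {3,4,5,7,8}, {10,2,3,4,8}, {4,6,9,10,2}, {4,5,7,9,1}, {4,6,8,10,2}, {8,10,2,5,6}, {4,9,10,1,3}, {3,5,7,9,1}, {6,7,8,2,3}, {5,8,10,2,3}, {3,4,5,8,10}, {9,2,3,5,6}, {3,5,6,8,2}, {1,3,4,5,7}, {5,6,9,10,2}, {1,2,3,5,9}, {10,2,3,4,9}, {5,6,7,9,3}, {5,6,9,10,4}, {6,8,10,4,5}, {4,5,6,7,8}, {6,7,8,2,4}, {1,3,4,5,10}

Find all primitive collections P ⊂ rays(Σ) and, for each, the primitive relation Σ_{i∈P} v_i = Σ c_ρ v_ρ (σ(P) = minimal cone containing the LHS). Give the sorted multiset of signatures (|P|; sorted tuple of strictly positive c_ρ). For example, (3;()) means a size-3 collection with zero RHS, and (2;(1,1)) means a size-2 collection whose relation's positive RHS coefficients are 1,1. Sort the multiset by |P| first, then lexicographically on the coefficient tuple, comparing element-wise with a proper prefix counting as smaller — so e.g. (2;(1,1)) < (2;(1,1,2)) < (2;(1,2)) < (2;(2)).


Σ has 12 primitive collections:

  • {8,9}:  v_{8} + v_{9} = 0  →  sig = (2;())
  • {7,10}:  v_{7} + v_{10} = v_{4}  →  sig = (2;(1))
  • {1,6}:  v_{1} + v_{6} = v_{5} + v_{9}  →  sig = (2;(1,1))
  • {1,8}:  v_{1} + v_{8} = v_{3} + v_{5} + v_{10}  →  sig = (2;(1,1,1))
  • {2,5,7}:  v_{2} + v_{5} + v_{7} = 0  →  sig = (3;())
  • {3,6,10}:  v_{3} + v_{6} + v_{10} = 0  →  sig = (3;())
  • {2,4,5}:  v_{2} + v_{4} + v_{5} = v_{10}  →  sig = (3;(1))
  • {3,4,6}:  v_{3} + v_{4} + v_{6} = v_{7}  →  sig = (3;(1))
  • {1,2,7}:  v_{1} + v_{2} + v_{7} = v_{3} + v_{9} + v_{10}  →  sig = (3;(1,1,1))
  • {1,2,4}:  v_{1} + v_{2} + v_{4} = v_{3} + v_{9} + 2·v_{10}  →  sig = (3;(1,1,2))
  • {3,5,9,10}:  v_{3} + v_{5} + v_{9} + v_{10} = v_{1}  →  sig = (4;(1))
  • {3,4,5,9}:  v_{3} + v_{4} + v_{5} + v_{9} = v_{1} + v_{7}  →  sig = (4;(1,1))

Hence PRS(X_Σ) =
{ (2;()),  (2;(1)),  (2;(1,1)),  (2;(1,1,1)),  (3;()) ×2,  (3;(1)) ×2,  (3;(1,1,1)),  (3;(1,1,2)),  (4;(1)),  (4;(1,1)) }


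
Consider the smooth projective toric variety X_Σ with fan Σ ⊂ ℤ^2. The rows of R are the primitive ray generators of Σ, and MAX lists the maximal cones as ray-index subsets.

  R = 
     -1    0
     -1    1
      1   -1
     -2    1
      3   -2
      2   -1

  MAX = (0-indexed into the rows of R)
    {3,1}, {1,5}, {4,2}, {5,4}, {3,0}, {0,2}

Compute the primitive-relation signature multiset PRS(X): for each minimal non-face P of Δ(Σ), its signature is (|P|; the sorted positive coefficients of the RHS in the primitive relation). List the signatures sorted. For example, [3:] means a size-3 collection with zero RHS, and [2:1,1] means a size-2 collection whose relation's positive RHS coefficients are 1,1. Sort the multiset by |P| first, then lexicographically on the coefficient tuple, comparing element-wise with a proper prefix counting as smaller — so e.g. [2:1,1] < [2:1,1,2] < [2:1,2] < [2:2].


Minimal non-faces — 9 found among 6 rays, 6 max cones:

  • {1,2}:  v_{1} + v_{2} = 0  ⇒ sig = [2:]
  • {3,5}:  v_{3} + v_{5} = 0  ⇒ sig = [2:]
  • {0,1}:  v_{0} + v_{1} = v_{3}  ⇒ sig = [2:1]
  • {0,5}:  v_{0} + v_{5} = v_{2}  ⇒ sig = [2:1]
  • {1,4}:  v_{1} + v_{4} = v_{5}  ⇒ sig = [2:1]
  • {2,3}:  v_{2} + v_{3} = v_{0}  ⇒ sig = [2:1]
  • {2,5}:  v_{2} + v_{5} = v_{4}  ⇒ sig = [2:1]
  • {3,4}:  v_{3} + v_{4} = v_{2}  ⇒ sig = [2:1]
  • {0,4}:  v_{0} + v_{4} = 2·v_{2}  ⇒ sig = [2:2]

Sorted signature multiset PRS(X):
[[2:], [2:], [2:1], [2:1], [2:1], [2:1], [2:1], [2:1], [2:2]]


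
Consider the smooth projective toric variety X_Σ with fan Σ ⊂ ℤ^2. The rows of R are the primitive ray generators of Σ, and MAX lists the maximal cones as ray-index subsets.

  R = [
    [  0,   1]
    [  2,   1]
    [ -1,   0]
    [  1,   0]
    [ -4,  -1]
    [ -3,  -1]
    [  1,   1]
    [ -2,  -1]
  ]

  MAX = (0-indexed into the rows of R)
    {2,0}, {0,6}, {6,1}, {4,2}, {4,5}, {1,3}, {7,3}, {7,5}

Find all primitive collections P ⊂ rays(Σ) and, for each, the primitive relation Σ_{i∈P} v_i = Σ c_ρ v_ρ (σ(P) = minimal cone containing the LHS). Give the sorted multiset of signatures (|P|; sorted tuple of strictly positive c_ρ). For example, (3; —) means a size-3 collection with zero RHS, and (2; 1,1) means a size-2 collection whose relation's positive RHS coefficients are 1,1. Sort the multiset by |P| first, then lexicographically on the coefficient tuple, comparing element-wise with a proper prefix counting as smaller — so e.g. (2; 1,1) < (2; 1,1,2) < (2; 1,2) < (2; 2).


20 collections generate NE(X_Σ); each relation:

  P={1,7}:  v_{1} + v_{7} = 0  →  sig = (2; —)
  P={2,3}:  v_{2} + v_{3} = 0  →  sig = (2; —)
  P={0,3}:  v_{0} + v_{3} = v_{6}  →  sig = (2; 1)
  P={1,2}:  v_{1} + v_{2} = v_{6}  →  sig = (2; 1)
  P={1,5}:  v_{1} + v_{5} = v_{2}  →  sig = (2; 1)
  P={2,5}:  v_{2} + v_{5} = v_{4}  →  sig = (2; 1)
  P={2,6}:  v_{2} + v_{6} = v_{0}  →  sig = (2; 1)
  P={2,7}:  v_{2} + v_{7} = v_{5}  →  sig = (2; 1)
  P={3,4}:  v_{3} + v_{4} = v_{5}  →  sig = (2; 1)
  P={3,5}:  v_{3} + v_{5} = v_{7}  →  sig = (2; 1)
  P={3,6}:  v_{3} + v_{6} = v_{1}  →  sig = (2; 1)
  P={6,7}:  v_{6} + v_{7} = v_{2}  →  sig = (2; 1)
  P={0,1}:  v_{0} + v_{1} = 2·v_{6}  →  sig = (2; 2)
  P={0,7}:  v_{0} + v_{7} = 2·v_{2}  →  sig = (2; 2)
  P={1,4}:  v_{1} + v_{4} = 2·v_{2}  →  sig = (2; 2)
  P={4,7}:  v_{4} + v_{7} = 2·v_{5}  →  sig = (2; 2)
  P={5,6}:  v_{5} + v_{6} = 2·v_{2}  →  sig = (2; 2)
  P={0,5}:  v_{0} + v_{5} = 3·v_{2}  →  sig = (2; 3)
  P={4,6}:  v_{4} + v_{6} = 3·v_{2}  →  sig = (2; 3)
  P={0,4}:  v_{0} + v_{4} = 4·v_{2}  →  sig = (2; 4)

so the primitive-relation signature multiset is
[(2; —), (2; —), (2; 1), (2; 1), (2; 1), (2; 1), (2; 1), (2; 1), (2; 1), (2; 1), (2; 1), (2; 1), (2; 2), (2; 2), (2; 2), (2; 2), (2; 2), (2; 3), (2; 3), (2; 4)]


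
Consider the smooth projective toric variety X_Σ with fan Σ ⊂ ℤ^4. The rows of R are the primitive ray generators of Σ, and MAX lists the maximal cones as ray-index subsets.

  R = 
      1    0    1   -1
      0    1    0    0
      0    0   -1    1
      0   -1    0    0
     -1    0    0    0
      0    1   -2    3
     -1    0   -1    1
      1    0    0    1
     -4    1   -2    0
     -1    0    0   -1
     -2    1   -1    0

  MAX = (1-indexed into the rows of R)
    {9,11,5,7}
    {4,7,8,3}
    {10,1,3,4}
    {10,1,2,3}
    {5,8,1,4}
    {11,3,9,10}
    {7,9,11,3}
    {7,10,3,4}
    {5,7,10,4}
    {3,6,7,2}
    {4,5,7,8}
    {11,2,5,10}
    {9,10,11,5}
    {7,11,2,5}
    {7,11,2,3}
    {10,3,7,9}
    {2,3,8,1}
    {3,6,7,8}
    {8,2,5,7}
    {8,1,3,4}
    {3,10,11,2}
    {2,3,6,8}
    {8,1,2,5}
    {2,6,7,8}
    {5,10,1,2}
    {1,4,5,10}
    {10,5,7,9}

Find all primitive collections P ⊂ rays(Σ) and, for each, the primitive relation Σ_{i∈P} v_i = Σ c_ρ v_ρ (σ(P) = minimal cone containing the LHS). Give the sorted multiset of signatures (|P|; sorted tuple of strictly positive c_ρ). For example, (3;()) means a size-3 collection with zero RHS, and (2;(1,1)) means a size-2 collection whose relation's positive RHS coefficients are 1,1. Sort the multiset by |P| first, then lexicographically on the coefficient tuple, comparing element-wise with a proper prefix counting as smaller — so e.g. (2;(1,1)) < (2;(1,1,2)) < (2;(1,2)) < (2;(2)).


Minimal non-faces — 20 found among 11 rays, 27 max cones:

  {1,7}:  v_{1} + v_{7} = 0  ⟹  sig = (2;())
  {2,4}:  v_{2} + v_{4} = 0  ⟹  sig = (2;())
  {8,10}:  v_{8} + v_{10} = 0  ⟹  sig = (2;())
  {3,5}:  v_{3} + v_{5} = v_{7}  ⟹  sig = (2;(1))
  {1,9}:  v_{1} + v_{9} = v_{10} + v_{11}  ⟹  sig = (2;(1,1))
  {1,11}:  v_{1} + v_{11} = v_{2} + v_{10}  ⟹  sig = (2;(1,1))
  {4,11}:  v_{4} + v_{11} = v_{7} + v_{10}  ⟹  sig = (2;(1,1))
  {8,9}:  v_{8} + v_{9} = v_{7} + v_{11}  ⟹  sig = (2;(1,1))
  {8,11}:  v_{8} + v_{11} = v_{2} + v_{7}  ⟹  sig = (2;(1,1))
  {1,6}:  v_{1} + v_{6} = v_{2} + v_{3} + v_{8}  ⟹  sig = (2;(1,1,1))
  {4,6}:  v_{4} + v_{6} = v_{3} + v_{7} + v_{8}  ⟹  sig = (2;(1,1,1))
  {6,10}:  v_{6} + v_{10} = v_{2} + v_{3} + v_{7}  ⟹  sig = (2;(1,1,1))
  {6,9}:  v_{6} + v_{9} = v_{2} + v_{3} + 2·v_{7} + v_{11}  ⟹  sig = (2;(1,1,1,2))
  {5,6}:  v_{5} + v_{6} = v_{2} + 2·v_{7} + v_{8}  ⟹  sig = (2;(1,1,2))
  {6,11}:  v_{6} + v_{11} = 2·v_{2} + v_{3} + 2·v_{7}  ⟹  sig = (2;(1,2,2))
  {2,9}:  v_{2} + v_{9} = 2·v_{11}  ⟹  sig = (2;(2))
  {4,9}:  v_{4} + v_{9} = 2·v_{7} + 2·v_{10}  ⟹  sig = (2;(2,2))
  {2,7,10}:  v_{2} + v_{7} + v_{10} = v_{11}  ⟹  sig = (3;(1))
  {7,10,11}:  v_{7} + v_{10} + v_{11} = v_{9}  ⟹  sig = (3;(1))
  {2,3,7,8}:  v_{2} + v_{3} + v_{7} + v_{8} = v_{6}  ⟹  sig = (4;(1))

so the primitive-relation signature multiset is
    (2;())
    (2;())
    (2;())
    (2;(1))
    (2;(1,1))
    (2;(1,1))
    (2;(1,1))
    (2;(1,1))
    (2;(1,1))
    (2;(1,1,1))
    (2;(1,1,1))
    (2;(1,1,1))
    (2;(1,1,1,2))
    (2;(1,1,2))
    (2;(1,2,2))
    (2;(2))
    (2;(2,2))
    (3;(1))
    (3;(1))
    (4;(1))


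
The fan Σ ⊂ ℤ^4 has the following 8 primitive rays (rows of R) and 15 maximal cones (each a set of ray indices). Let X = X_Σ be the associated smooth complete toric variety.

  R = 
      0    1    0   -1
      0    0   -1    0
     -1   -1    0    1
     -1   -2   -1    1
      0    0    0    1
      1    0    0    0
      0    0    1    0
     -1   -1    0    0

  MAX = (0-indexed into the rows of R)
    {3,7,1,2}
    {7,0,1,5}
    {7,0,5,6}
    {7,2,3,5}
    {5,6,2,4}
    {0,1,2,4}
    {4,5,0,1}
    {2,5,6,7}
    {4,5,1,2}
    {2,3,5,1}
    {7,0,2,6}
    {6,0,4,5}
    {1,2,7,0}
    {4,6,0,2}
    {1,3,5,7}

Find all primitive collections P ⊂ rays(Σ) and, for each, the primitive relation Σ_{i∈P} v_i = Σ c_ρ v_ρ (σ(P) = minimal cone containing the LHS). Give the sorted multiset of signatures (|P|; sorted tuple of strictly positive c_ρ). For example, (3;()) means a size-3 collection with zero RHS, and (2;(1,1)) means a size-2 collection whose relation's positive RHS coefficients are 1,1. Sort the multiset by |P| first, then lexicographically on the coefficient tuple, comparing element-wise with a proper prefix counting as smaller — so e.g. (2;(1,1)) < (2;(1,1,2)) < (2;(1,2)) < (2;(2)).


7 minimal non-faces of Δ(Σ) (on 8 rays):

  {1,6}:  v_{1} + v_{6} = 0 — sig = (2;())
  {4,7}:  v_{4} + v_{7} = v_{2} — sig = (2;(1))
  {0,3}:  v_{0} + v_{3} = v_{1} + v_{7} — sig = (2;(1,1))
  {3,6}:  v_{3} + v_{6} = v_{2} + v_{5} + v_{7} — sig = (2;(1,1,1))
  {3,4}:  v_{3} + v_{4} = v_{1} + 2·v_{2} + v_{5} — sig = (2;(1,1,2))
  {0,2,5}:  v_{0} + v_{2} + v_{5} = 0 — sig = (3;())
  {1,2,5,7}:  v_{1} + v_{2} + v_{5} + v_{7} = v_{3} — sig = (4;(1))

Hence PRS(X_Σ) =
    (2;())
    (2;(1))
    (2;(1,1))
    (2;(1,1,1))
    (2;(1,1,2))
    (3;())
    (4;(1))


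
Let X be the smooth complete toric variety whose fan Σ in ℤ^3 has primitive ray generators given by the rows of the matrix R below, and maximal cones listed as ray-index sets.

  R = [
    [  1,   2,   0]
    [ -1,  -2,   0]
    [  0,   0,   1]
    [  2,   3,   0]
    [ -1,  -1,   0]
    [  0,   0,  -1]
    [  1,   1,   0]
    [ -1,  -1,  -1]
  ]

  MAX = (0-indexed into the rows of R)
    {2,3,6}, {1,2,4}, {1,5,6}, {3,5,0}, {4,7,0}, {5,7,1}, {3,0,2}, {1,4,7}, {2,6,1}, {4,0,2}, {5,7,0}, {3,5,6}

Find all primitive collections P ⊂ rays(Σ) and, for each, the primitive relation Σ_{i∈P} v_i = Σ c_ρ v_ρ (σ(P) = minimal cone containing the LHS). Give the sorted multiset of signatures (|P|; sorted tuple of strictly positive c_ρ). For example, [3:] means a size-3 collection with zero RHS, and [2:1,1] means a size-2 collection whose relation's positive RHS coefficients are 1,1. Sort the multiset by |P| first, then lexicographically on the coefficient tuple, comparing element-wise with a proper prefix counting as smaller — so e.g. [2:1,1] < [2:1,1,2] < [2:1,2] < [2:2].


Σ has 10 primitive collections:

  • {0,1}:  v_{0} + v_{1} = 0  so sig = [2:]
  • {2,5}:  v_{2} + v_{5} = 0  so sig = [2:]
  • {4,6}:  v_{4} + v_{6} = 0  so sig = [2:]
  • {0,6}:  v_{0} + v_{6} = v_{3}  so sig = [2:1]
  • {1,3}:  v_{1} + v_{3} = v_{6}  so sig = [2:1]
  • {2,7}:  v_{2} + v_{7} = v_{4}  so sig = [2:1]
  • {3,4}:  v_{3} + v_{4} = v_{0}  so sig = [2:1]
  • {4,5}:  v_{4} + v_{5} = v_{7}  so sig = [2:1]
  • {6,7}:  v_{6} + v_{7} = v_{5}  so sig = [2:1]
  • {3,7}:  v_{3} + v_{7} = v_{0} + v_{5}  so sig = [2:1,1]

so the primitive-relation signature multiset is
    [2:]
    [2:]
    [2:]
    [2:1]
    [2:1]
    [2:1]
    [2:1]
    [2:1]
    [2:1]
    [2:1,1]


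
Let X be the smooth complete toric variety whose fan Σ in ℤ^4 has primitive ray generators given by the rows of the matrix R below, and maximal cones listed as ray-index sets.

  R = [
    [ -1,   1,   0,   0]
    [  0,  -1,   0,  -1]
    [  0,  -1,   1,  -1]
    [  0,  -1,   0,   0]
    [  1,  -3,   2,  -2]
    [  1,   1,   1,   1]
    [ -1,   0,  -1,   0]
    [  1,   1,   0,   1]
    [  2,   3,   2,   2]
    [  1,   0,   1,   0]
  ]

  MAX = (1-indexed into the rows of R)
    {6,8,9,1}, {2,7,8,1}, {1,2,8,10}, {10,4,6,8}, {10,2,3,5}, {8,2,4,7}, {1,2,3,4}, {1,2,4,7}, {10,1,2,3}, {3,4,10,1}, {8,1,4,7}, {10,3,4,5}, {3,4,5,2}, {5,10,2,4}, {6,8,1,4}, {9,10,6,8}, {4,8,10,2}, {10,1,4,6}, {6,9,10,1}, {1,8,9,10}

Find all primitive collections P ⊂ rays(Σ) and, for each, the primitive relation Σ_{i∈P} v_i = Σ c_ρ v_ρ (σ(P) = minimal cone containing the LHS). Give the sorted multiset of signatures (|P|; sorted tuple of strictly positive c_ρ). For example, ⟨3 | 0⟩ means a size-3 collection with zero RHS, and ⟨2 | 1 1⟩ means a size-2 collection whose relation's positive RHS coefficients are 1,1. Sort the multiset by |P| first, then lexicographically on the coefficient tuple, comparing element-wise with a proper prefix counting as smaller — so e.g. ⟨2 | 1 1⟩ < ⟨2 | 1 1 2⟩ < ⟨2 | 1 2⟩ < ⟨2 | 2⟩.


Minimal non-faces — 20 found among 10 rays, 20 max cones:

  {7,10}:  v_{7} + v_{10} = 0  ⟹  sig = ⟨2 | 0⟩
  {2,6}:  v_{2} + v_{6} = v_{10}  ⟹  sig = ⟨2 | 1⟩
  {3,8}:  v_{3} + v_{8} = v_{10}  ⟹  sig = ⟨2 | 1⟩
  {3,7}:  v_{3} + v_{7} = v_{1} + v_{2} + v_{4}  ⟹  sig = ⟨2 | 1 1 1⟩
  {5,7}:  v_{5} + v_{7} = v_{2} + v_{3} + v_{4}  ⟹  sig = ⟨2 | 1 1 1⟩
  {6,7}:  v_{6} + v_{7} = v_{1} + v_{4} + v_{8}  ⟹  sig = ⟨2 | 1 1 1⟩
  {7,9}:  v_{7} + v_{9} = v_{1} + v_{6} + v_{8}  ⟹  sig = ⟨2 | 1 1 1⟩
  {2,9}:  v_{2} + v_{9} = v_{1} + v_{8} + 2·v_{10}  ⟹  sig = ⟨2 | 1 1 2⟩
  {3,6}:  v_{3} + v_{6} = v_{1} + v_{4} + 2·v_{10}  ⟹  sig = ⟨2 | 1 1 2⟩
  {3,9}:  v_{3} + v_{9} = v_{1} + v_{6} + 2·v_{10}  ⟹  sig = ⟨2 | 1 1 2⟩
  {5,6}:  v_{5} + v_{6} = v_{3} + v_{4} + 2·v_{10}  ⟹  sig = ⟨2 | 1 1 2⟩
  {5,8}:  v_{5} + v_{8} = v_{2} + v_{4} + 2·v_{10}  ⟹  sig = ⟨2 | 1 1 2⟩
  {5,9}:  v_{5} + v_{9} = v_{1} + v_{4} + 4·v_{10}  ⟹  sig = ⟨2 | 1 1 4⟩
  {1,5}:  v_{1} + v_{5} = 2·v_{3}  ⟹  sig = ⟨2 | 2⟩
  {4,9}:  v_{4} + v_{9} = 2·v_{6}  ⟹  sig = ⟨2 | 2⟩
  {1,2,4,8}:  v_{1} + v_{2} + v_{4} + v_{8} = 0  ⟹  sig = ⟨4 | 0⟩
  {1,2,4,10}:  v_{1} + v_{2} + v_{4} + v_{10} = v_{3}  ⟹  sig = ⟨4 | 1⟩
  {1,4,8,10}:  v_{1} + v_{4} + v_{8} + v_{10} = v_{6}  ⟹  sig = ⟨4 | 1⟩
  {1,6,8,10}:  v_{1} + v_{6} + v_{8} + v_{10} = v_{9}  ⟹  sig = ⟨4 | 1⟩
  {2,3,4,10}:  v_{2} + v_{3} + v_{4} + v_{10} = v_{5}  ⟹  sig = ⟨4 | 1⟩

Hence PRS(X_Σ) =
    |P|=2: 15 collections, coeffs (), (1), (1), (1,1,1), (1,1,1), (1,1,1), (1,1,1), (1,1,2), (1,1,2), (1,1,2), (1,1,2), (1,1,2), (1,1,4), (2), (2)
    |P|=4: 5 collections, coeffs (), (1), (1), (1), (1)


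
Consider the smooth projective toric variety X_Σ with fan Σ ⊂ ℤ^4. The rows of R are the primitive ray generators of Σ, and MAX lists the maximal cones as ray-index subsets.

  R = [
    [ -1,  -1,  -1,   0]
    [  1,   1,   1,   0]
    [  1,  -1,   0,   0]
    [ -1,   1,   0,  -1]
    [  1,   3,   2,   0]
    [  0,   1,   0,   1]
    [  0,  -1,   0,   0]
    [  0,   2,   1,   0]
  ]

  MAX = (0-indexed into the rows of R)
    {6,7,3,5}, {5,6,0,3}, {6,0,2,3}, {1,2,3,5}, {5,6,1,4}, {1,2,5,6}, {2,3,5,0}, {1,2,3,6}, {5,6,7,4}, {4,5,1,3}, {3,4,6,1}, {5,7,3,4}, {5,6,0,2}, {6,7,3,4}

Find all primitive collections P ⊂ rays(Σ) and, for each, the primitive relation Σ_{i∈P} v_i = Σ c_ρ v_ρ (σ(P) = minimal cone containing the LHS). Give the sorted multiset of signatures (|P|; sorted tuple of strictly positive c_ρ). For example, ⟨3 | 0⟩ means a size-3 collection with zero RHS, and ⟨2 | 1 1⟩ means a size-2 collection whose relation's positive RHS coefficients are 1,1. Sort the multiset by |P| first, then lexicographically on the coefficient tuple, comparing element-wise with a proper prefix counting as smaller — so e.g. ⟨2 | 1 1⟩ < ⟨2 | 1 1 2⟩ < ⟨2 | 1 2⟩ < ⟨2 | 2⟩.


Σ has 9 primitive collections:

  P = {0,1}:  v_{0} + v_{1} = 0 — sig = ⟨2 | 0⟩
  P = {0,4}:  v_{0} + v_{4} = v_{7} — sig = ⟨2 | 1⟩
  P = {1,7}:  v_{1} + v_{7} = v_{4} — sig = ⟨2 | 1⟩
  P = {2,7}:  v_{2} + v_{7} = v_{1} — sig = ⟨2 | 1⟩
  P = {0,7}:  v_{0} + v_{7} = v_{3} + v_{5} + v_{6} — sig = ⟨2 | 1 1 1⟩
  P = {2,4}:  v_{2} + v_{4} = 2·v_{1} — sig = ⟨2 | 2⟩
  P = {2,3,5,6}:  v_{2} + v_{3} + v_{5} + v_{6} = 0 — sig = ⟨4 | 0⟩
  P = {1,3,5,6}:  v_{1} + v_{3} + v_{5} + v_{6} = v_{7} — sig = ⟨4 | 1⟩
  P = {3,4,5,6}:  v_{3} + v_{4} + v_{5} + v_{6} = 2·v_{7} — sig = ⟨4 | 2⟩

Hence PRS(X_Σ) =
    |P|=2: 6 collections, coeffs (), (1), (1), (1), (1,1,1), (2)
    |P|=4: 3 collections, coeffs (), (1), (2)


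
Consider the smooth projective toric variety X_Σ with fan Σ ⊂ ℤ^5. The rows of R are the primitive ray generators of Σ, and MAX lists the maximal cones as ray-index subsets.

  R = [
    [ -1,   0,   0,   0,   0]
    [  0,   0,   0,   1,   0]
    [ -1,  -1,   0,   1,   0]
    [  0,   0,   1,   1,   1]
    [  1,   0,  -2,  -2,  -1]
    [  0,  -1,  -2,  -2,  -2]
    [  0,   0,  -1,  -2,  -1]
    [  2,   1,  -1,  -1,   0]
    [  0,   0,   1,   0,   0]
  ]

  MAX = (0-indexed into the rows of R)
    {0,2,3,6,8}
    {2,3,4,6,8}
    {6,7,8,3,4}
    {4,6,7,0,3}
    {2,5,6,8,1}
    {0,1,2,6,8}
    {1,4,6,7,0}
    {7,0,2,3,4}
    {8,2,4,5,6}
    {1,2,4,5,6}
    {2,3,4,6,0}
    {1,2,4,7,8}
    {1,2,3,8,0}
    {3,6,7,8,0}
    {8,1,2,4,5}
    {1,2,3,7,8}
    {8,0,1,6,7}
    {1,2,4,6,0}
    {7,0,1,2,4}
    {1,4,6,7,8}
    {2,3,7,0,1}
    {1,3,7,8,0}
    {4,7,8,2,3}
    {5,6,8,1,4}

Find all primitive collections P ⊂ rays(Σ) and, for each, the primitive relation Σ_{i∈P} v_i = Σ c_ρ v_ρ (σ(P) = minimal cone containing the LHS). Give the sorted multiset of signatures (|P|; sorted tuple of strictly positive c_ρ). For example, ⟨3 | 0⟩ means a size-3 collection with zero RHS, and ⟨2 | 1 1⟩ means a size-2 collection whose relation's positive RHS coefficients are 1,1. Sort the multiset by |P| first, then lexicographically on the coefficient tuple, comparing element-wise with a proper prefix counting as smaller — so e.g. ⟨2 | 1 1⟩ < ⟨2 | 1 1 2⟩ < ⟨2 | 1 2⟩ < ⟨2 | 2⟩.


9 minimal non-faces of Δ(Σ) (on 9 rays):

  P = {3,5}:  v_{3} + v_{5} = v_{2} + v_{4} + v_{8}  →  sig = ⟨2 | 1 1 1⟩
  P = {0,5}:  v_{0} + v_{5} = v_{1} + v_{2} + 2·v_{6}  →  sig = ⟨2 | 1 1 2⟩
  P = {5,7}:  v_{5} + v_{7} = v_{1} + 2·v_{4} + v_{8}  →  sig = ⟨2 | 1 1 2⟩
  P = {1,3,6}:  v_{1} + v_{3} + v_{6} = 0  →  sig = ⟨3 | 0⟩
  P = {0,4,8}:  v_{0} + v_{4} + v_{8} = v_{6}  →  sig = ⟨3 | 1⟩
  P = {2,6,7}:  v_{2} + v_{6} + v_{7} = v_{4}  →  sig = ⟨3 | 1⟩
  P = {1,3,4}:  v_{1} + v_{3} + v_{4} = v_{2} + v_{7}  →  sig = ⟨3 | 1 1⟩
  P = {0,2,7,8}:  v_{0} + v_{2} + v_{7} + v_{8} = 0  →  sig = ⟨4 | 0⟩
  P = {1,2,4,6,8}:  v_{1} + v_{2} + v_{4} + v_{6} + v_{8} = v_{5}  →  sig = ⟨5 | 1⟩

Hence PRS(X_Σ) =
{ ⟨2 | 1 1 1⟩,  ⟨2 | 1 1 2⟩ ×2,  ⟨3 | 0⟩,  ⟨3 | 1⟩ ×2,  ⟨3 | 1 1⟩,  ⟨4 | 0⟩,  ⟨5 | 1⟩ }


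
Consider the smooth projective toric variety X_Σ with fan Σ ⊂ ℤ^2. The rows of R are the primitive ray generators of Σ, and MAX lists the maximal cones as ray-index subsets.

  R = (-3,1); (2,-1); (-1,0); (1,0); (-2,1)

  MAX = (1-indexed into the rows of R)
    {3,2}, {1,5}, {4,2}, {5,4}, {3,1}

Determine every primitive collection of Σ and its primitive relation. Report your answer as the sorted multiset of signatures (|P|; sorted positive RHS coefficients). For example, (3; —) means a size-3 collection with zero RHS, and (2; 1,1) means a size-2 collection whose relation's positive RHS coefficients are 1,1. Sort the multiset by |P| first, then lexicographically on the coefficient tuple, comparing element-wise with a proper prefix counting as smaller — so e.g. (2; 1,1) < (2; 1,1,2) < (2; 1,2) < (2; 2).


5 minimal non-faces of Δ(Σ) (on 5 rays):

  P={2,5}:  v_{2} + v_{5} = 0  ⇒ sig = (2; —)
  P={3,4}:  v_{3} + v_{4} = 0  ⇒ sig = (2; —)
  P={1,2}:  v_{1} + v_{2} = v_{3}  ⇒ sig = (2; 1)
  P={1,4}:  v_{1} + v_{4} = v_{5}  ⇒ sig = (2; 1)
  P={3,5}:  v_{3} + v_{5} = v_{1}  ⇒ sig = (2; 1)

Sorted signature multiset PRS(X):
{ (2; —) ×2,  (2; 1) ×3 }


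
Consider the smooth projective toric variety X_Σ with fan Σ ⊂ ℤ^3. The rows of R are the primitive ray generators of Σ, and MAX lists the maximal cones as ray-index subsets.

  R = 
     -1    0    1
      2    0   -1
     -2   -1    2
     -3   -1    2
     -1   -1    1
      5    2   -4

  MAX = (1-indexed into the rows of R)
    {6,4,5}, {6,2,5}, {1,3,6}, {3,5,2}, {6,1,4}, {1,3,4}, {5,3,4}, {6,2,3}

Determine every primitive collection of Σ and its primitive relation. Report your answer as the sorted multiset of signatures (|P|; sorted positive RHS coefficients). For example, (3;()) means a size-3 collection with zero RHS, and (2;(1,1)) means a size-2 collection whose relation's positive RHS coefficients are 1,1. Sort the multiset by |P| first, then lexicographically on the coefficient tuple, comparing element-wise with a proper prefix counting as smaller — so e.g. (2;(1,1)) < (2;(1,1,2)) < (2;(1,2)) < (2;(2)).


5 minimal non-faces of Δ(Σ) (on 6 rays):

  P = {1,5}:  v_{1} + v_{5} = v_{3}  ⟹  sig = (2;(1))
  P = {2,4}:  v_{2} + v_{4} = v_{5}  ⟹  sig = (2;(1))
  P = {1,2}:  v_{1} + v_{2} = 2·v_{3} + v_{6}  ⟹  sig = (2;(1,2))
  P = {3,4,6}:  v_{3} + v_{4} + v_{6} = 0  ⟹  sig = (3;())
  P = {3,5,6}:  v_{3} + v_{5} + v_{6} = v_{2}  ⟹  sig = (3;(1))

Hence PRS(X_Σ) =
    (2;(1))
    (2;(1))
    (2;(1,2))
    (3;())
    (3;(1))


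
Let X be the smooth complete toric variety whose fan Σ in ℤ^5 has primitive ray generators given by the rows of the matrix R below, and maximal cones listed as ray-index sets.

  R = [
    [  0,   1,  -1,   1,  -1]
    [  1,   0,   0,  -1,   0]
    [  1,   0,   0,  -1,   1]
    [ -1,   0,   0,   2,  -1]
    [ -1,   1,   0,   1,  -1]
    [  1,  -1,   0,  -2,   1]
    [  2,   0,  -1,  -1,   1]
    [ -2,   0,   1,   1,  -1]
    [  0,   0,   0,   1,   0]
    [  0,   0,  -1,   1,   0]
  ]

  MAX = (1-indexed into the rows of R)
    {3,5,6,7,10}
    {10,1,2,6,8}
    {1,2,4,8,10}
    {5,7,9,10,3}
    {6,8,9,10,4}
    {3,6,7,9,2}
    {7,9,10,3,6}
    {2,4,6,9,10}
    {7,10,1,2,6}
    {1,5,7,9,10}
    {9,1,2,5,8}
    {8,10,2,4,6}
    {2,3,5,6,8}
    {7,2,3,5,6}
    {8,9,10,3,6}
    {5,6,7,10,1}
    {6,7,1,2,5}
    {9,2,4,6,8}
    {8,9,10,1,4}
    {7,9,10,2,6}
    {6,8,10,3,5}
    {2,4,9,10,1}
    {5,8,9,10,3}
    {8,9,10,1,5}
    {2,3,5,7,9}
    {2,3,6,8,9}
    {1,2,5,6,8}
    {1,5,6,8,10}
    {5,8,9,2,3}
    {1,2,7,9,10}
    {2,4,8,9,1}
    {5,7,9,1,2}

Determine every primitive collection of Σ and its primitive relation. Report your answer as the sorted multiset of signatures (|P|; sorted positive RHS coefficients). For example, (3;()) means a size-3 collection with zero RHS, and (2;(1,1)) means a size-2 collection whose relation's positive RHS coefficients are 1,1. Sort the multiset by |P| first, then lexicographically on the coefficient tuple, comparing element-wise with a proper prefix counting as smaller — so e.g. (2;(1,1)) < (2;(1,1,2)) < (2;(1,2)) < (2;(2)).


11 collections generate NE(X_Σ); each relation:

  • {7,8}:  v_{7} + v_{8} = 0  ⇒ sig = (2;())
  • {3,4}:  v_{3} + v_{4} = v_{9}  ⇒ sig = (2;(1))
  • {1,3}:  v_{1} + v_{3} = v_{5} + v_{7}  ⇒ sig = (2;(1,1))
  • {4,5}:  v_{4} + v_{5} = v_{1} + v_{8} + v_{9}  ⇒ sig = (2;(1,1,1))
  • {4,7}:  v_{4} + v_{7} = v_{2} + v_{9} + v_{10}  ⇒ sig = (2;(1,1,1))
  • {5,6,9}:  v_{5} + v_{6} + v_{9} = 0  ⇒ sig = (3;())
  • {2,3,10}:  v_{2} + v_{3} + v_{10} = v_{7}  ⇒ sig = (3;(1))
  • {2,5,10}:  v_{2} + v_{5} + v_{10} = v_{1}  ⇒ sig = (3;(1))
  • {1,6,9}:  v_{1} + v_{6} + v_{9} = v_{2} + v_{10}  ⇒ sig = (3;(1,1))
  • {1,4,6}:  v_{1} + v_{4} + v_{6} = 2·v_{2} + v_{8} + 2·v_{10}  ⇒ sig = (3;(1,2,2))
  • {2,8,9,10}:  v_{2} + v_{8} + v_{9} + v_{10} = v_{4}  ⇒ sig = (4;(1))

Signatures (|P|; sorted positive RHS coefficients), sorted:
    |P|=2: 5 collections, coeffs (), (1), (1,1), (1,1,1), (1,1,1)
    |P|=3: 5 collections, coeffs (), (1), (1), (1,1), (1,2,2)
    |P|=4: 1 collection, coeffs (1)


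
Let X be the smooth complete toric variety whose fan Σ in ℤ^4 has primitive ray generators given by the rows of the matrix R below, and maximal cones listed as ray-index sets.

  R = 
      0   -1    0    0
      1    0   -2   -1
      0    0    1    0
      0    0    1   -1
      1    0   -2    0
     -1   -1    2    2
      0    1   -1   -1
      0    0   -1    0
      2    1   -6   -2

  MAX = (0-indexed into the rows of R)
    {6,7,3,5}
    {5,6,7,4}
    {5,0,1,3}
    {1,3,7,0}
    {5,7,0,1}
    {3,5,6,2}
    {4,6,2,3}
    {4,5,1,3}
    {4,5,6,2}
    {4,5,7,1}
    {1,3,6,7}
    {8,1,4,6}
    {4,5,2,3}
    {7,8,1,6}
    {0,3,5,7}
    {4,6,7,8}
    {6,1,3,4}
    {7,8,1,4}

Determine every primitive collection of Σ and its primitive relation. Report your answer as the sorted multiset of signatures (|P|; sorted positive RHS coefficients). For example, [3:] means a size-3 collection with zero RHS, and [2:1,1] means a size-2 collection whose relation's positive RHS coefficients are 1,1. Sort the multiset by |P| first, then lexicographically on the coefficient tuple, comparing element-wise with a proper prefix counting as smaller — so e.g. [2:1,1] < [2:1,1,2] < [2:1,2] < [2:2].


14 collections generate NE(X_Σ); each relation:

  • {2,7}:  v_{2} + v_{7} = 0  so sig = [2:]
  • {1,2}:  v_{1} + v_{2} = v_{3} + v_{4}  so sig = [2:1,1]
  • {0,2}:  v_{0} + v_{2} = v_{1} + v_{3} + v_{5}  so sig = [2:1,1,1]
  • {2,8}:  v_{2} + v_{8} = v_{1} + v_{4} + v_{6}  so sig = [2:1,1,1]
  • {0,4}:  v_{0} + v_{4} = 2·v_{1} + v_{5}  so sig = [2:1,2]
  • {0,6}:  v_{0} + v_{6} = v_{3} + 2·v_{7}  so sig = [2:1,2]
  • {3,8}:  v_{3} + v_{8} = 2·v_{1} + v_{6}  so sig = [2:1,2]
  • {5,8}:  v_{5} + v_{8} = v_{4} + 2·v_{7}  so sig = [2:1,2]
  • {0,8}:  v_{0} + v_{8} = 2·v_{1} + 2·v_{7}  so sig = [2:2,2]
  • {1,5,6}:  v_{1} + v_{5} + v_{6} = v_{7}  so sig = [3:1]
  • {3,4,7}:  v_{3} + v_{4} + v_{7} = v_{1}  so sig = [3:1]
  • {3,4,5,6}:  v_{3} + v_{4} + v_{5} + v_{6} = 0  so sig = [4:]
  • {1,3,5,7}:  v_{1} + v_{3} + v_{5} + v_{7} = v_{0}  so sig = [4:1]
  • {1,4,6,7}:  v_{1} + v_{4} + v_{6} + v_{7} = v_{8}  so sig = [4:1]

Hence PRS(X_Σ) =
    |P|=2: 9 collections, coeffs (), (1,1), (1,1,1), (1,1,1), (1,2), (1,2), (1,2), (1,2), (2,2)
    |P|=3: 2 collections, coeffs (1), (1)
    |P|=4: 3 collections, coeffs (), (1), (1)


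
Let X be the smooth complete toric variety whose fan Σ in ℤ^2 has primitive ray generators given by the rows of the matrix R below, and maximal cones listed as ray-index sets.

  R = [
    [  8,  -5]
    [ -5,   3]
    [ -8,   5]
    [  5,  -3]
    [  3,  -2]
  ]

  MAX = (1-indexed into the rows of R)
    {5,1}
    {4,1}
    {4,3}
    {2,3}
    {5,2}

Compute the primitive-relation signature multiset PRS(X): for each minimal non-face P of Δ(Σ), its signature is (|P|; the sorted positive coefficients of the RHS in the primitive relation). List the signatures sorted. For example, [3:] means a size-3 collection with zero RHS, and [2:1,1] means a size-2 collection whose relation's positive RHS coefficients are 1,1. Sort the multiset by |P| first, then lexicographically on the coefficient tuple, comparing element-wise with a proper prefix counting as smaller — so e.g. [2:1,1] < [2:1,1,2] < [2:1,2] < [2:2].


Minimal non-faces — 5 found among 5 rays, 5 max cones:

  P = {1,3}:  v_{1} + v_{3} = 0 ; sig = [2:]
  P = {2,4}:  v_{2} + v_{4} = 0 ; sig = [2:]
  P = {1,2}:  v_{1} + v_{2} = v_{5} ; sig = [2:1]
  P = {3,5}:  v_{3} + v_{5} = v_{2} ; sig = [2:1]
  P = {4,5}:  v_{4} + v_{5} = v_{1} ; sig = [2:1]

Sorted signature multiset PRS(X):
{ [2:] ×2,  [2:1] ×3 }


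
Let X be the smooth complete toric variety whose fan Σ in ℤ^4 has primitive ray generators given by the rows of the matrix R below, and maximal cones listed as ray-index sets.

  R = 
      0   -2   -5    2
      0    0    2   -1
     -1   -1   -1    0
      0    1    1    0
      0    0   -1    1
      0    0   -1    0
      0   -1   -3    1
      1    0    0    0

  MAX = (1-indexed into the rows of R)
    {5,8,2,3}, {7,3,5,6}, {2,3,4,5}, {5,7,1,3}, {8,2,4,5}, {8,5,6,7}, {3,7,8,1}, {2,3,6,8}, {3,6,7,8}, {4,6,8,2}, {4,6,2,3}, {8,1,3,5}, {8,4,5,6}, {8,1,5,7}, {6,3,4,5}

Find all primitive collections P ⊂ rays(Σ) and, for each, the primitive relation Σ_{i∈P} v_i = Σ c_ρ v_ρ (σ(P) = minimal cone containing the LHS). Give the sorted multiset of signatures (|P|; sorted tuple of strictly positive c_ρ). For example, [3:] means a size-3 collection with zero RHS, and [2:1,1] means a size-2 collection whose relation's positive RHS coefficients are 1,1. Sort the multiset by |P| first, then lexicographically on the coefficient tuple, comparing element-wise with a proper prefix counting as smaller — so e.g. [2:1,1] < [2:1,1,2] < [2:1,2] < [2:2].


Δ(Σ) — 8 vertices, 9 min non-faces:

  P={1,4}:  v_{1} + v_{4} = v_{5} + v_{7}  so sig = [2:1,1]
  P={2,7}:  v_{2} + v_{7} = v_{3} + v_{8}  so sig = [2:1,1]
  P={4,7}:  v_{4} + v_{7} = v_{5} + v_{6}  so sig = [2:1,1]
  P={1,2}:  v_{1} + v_{2} = 2·v_{3} + v_{5} + 2·v_{8}  so sig = [2:1,2,2]
  P={1,6}:  v_{1} + v_{6} = 2·v_{7}  so sig = [2:2]
  P={2,5,6}:  v_{2} + v_{5} + v_{6} = 0  so sig = [3:]
  P={3,4,8}:  v_{3} + v_{4} + v_{8} = 0  so sig = [3:]
  P={3,5,6,8}:  v_{3} + v_{5} + v_{6} + v_{8} = v_{7}  so sig = [4:1]
  P={3,5,7,8}:  v_{3} + v_{5} + v_{7} + v_{8} = v_{1}  so sig = [4:1]

so the primitive-relation signature multiset is
    |P|=2: 5 collections, coeffs (1,1), (1,1), (1,1), (1,2,2), (2)
    |P|=3: 2 collections, coeffs (), ()
    |P|=4: 2 collections, coeffs (1), (1)


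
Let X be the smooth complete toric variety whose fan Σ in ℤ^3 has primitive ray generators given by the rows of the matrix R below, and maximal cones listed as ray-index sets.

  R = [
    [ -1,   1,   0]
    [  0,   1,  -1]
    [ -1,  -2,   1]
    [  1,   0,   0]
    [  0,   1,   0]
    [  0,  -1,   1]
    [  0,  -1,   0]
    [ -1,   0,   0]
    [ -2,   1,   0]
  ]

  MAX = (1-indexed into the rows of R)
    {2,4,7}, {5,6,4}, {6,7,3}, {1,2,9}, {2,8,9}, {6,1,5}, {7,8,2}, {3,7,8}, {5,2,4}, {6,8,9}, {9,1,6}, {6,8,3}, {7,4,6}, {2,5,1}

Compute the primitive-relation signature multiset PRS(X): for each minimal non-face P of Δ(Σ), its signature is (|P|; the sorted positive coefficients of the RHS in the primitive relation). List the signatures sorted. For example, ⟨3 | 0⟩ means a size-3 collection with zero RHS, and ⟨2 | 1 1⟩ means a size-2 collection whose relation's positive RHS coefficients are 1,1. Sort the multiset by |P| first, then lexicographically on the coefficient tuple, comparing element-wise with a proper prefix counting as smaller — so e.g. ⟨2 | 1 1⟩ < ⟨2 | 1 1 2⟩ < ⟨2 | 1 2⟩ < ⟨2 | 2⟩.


16 minimal non-faces of Δ(Σ) (on 9 rays):

  {2,6}:  v_{2} + v_{6} = 0  ⇒ sig = ⟨2 | 0⟩
  {4,8}:  v_{4} + v_{8} = 0  ⇒ sig = ⟨2 | 0⟩
  {5,7}:  v_{5} + v_{7} = 0  ⇒ sig = ⟨2 | 0⟩
  {1,4}:  v_{1} + v_{4} = v_{5}  ⇒ sig = ⟨2 | 1⟩
  {1,7}:  v_{1} + v_{7} = v_{8}  ⇒ sig = ⟨2 | 1⟩
  {1,8}:  v_{1} + v_{8} = v_{9}  ⇒ sig = ⟨2 | 1⟩
  {4,9}:  v_{4} + v_{9} = v_{1}  ⇒ sig = ⟨2 | 1⟩
  {5,8}:  v_{5} + v_{8} = v_{1}  ⇒ sig = ⟨2 | 1⟩
  {2,3}:  v_{2} + v_{3} = v_{7} + v_{8}  ⇒ sig = ⟨2 | 1 1⟩
  {3,4}:  v_{3} + v_{4} = v_{6} + v_{7}  ⇒ sig = ⟨2 | 1 1⟩
  {3,5}:  v_{3} + v_{5} = v_{6} + v_{8}  ⇒ sig = ⟨2 | 1 1⟩
  {1,3}:  v_{1} + v_{3} = v_{6} + 2·v_{8}  ⇒ sig = ⟨2 | 1 2⟩
  {3,9}:  v_{3} + v_{9} = v_{6} + 3·v_{8}  ⇒ sig = ⟨2 | 1 3⟩
  {5,9}:  v_{5} + v_{9} = 2·v_{1}  ⇒ sig = ⟨2 | 2⟩
  {7,9}:  v_{7} + v_{9} = 2·v_{8}  ⇒ sig = ⟨2 | 2⟩
  {6,7,8}:  v_{6} + v_{7} + v_{8} = v_{3}  ⇒ sig = ⟨3 | 1⟩

Sorted signature multiset PRS(X):
[⟨2 | 0⟩, ⟨2 | 0⟩, ⟨2 | 0⟩, ⟨2 | 1⟩, ⟨2 | 1⟩, ⟨2 | 1⟩, ⟨2 | 1⟩, ⟨2 | 1⟩, ⟨2 | 1 1⟩, ⟨2 | 1 1⟩, ⟨2 | 1 1⟩, ⟨2 | 1 2⟩, ⟨2 | 1 3⟩, ⟨2 | 2⟩, ⟨2 | 2⟩, ⟨3 | 1⟩]
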